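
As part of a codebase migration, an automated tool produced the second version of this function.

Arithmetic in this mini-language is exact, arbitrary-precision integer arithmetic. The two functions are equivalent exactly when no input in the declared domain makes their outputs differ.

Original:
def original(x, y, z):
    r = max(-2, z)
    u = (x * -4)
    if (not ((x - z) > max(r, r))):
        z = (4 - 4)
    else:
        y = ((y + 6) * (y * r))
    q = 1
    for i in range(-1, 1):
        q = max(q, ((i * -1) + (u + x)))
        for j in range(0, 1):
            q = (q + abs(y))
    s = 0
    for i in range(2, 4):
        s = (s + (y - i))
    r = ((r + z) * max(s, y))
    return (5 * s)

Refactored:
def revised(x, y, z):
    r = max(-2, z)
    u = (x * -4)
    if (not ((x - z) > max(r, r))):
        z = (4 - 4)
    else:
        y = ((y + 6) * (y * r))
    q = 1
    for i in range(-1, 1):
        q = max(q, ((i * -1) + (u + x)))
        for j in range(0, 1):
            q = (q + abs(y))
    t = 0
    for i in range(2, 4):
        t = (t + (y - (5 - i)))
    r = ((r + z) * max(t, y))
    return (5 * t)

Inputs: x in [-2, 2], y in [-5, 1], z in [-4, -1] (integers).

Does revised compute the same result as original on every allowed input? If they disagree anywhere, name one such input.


Although arithmetic usage differs, plus local variable names differ, plus constant usage differs, 140/140 inputs agree.
verdict: equivalent


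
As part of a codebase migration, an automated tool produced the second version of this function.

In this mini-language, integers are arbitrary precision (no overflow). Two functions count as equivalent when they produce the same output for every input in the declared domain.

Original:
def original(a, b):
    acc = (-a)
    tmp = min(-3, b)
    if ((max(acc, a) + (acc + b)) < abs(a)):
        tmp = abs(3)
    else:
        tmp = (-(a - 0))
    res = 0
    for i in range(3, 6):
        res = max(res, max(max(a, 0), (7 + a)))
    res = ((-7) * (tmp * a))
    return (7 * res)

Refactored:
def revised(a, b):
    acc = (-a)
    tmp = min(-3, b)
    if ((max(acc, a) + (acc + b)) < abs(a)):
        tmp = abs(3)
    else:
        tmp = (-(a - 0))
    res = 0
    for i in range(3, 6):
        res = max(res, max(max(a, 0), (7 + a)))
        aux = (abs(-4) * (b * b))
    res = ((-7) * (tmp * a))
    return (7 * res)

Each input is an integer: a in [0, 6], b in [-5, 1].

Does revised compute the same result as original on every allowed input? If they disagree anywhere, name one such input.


The two versions differ — the changes include local variable names differ, plus constant usage differs, plus min/max/abs usage differs, plus arithmetic usage differs, plus statement counts differ.
Tracing a=1, b=-5: original: acc becomes -1; next tmp becomes -5; next ((max(acc, a) + (acc + b)) < abs(a)) evaluates to true; next tmp becomes 3; next res becomes 0; next at i=3:; next res becomes 8; next at i=4:; next res becomes 8; next at i=5:; next res becomes 8; next res becomes -21; next final value -147 | revised: acc becomes -1; next tmp becomes -5; next ((max(acc, a) + (acc + b)) < abs(a)) evaluates to true; next tmp becomes 3; next res becomes 0; next at i=3:; next res becomes 8; next aux becomes 100; next at i=4:; next res becomes 8; next aux becomes 100; next at i=5:; next res becomes 8; next aux becomes 100; next res becomes -21; next final value -147 — matching result -147.
Checked all 49 inputs in the declared domain: the outputs agree on every one.
verdict: equivalent


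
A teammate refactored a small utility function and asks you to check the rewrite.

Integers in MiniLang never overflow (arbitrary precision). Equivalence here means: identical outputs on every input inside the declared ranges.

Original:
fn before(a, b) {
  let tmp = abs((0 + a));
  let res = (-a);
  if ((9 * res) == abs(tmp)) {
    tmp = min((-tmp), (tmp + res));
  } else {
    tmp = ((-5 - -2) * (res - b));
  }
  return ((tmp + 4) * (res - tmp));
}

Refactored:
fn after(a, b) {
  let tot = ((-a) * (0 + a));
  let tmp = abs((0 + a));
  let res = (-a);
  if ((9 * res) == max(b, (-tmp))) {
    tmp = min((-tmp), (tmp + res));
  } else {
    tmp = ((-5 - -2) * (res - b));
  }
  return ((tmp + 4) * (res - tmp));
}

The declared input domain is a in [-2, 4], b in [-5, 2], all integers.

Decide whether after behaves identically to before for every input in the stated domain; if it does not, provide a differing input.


Input a=0, b=1: 0 from before versus -21 from after.
verdict: not equivalent; witness: a=0, b=1


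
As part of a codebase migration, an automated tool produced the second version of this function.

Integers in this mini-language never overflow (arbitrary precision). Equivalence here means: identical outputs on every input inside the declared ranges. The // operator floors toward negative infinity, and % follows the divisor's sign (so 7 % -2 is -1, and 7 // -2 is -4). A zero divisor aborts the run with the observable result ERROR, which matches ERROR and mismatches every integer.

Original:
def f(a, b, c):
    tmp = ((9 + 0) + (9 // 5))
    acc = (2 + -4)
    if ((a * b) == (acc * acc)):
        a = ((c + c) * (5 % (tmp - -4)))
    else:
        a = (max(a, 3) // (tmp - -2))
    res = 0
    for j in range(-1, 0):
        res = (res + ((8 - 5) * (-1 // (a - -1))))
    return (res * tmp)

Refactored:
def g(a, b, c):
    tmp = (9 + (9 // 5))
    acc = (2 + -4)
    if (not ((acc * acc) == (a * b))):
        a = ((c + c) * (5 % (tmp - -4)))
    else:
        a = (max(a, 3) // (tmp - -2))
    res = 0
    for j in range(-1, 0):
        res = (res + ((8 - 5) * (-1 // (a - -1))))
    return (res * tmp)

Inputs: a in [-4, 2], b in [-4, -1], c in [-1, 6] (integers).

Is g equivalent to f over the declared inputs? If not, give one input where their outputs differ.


These are not equivalent — on a=-4, b=-4, c=-1 the outputs split (-30 vs 0).
f: tmp=10, then acc=-2, then ((a * b) == (acc * acc)) is false, then a=0, then res=0, then (j=-1), then res=-3, then returns -30
g: tmp=10, then acc=-2, then (not ((acc * acc) == (a * b))) is true, then a=-10, then res=0, then (j=-1), then res=0, then returns 0
verdict: not equivalent; witness: a=-4, b=-4, c=-1


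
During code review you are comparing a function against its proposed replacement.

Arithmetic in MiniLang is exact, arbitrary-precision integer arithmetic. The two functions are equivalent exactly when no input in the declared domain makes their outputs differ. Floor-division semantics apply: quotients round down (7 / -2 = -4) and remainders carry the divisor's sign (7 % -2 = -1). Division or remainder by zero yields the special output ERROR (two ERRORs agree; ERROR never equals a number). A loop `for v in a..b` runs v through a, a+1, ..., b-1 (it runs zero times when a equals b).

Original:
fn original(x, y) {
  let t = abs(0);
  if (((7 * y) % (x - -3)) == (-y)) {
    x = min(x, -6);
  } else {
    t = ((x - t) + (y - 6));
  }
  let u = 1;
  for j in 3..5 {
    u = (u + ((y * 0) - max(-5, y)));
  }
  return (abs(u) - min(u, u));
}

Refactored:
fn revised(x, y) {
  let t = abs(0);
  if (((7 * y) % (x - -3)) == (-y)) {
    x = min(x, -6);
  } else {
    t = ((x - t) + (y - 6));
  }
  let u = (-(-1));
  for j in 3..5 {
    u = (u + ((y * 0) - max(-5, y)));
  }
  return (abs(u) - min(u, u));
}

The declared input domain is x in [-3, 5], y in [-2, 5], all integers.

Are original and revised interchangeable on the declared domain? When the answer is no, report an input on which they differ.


Equivalent — the differences include same computation, different form, yet no declared input distinguishes the two.
As a probe, take x=4, y=0: original runs t=0, then (((7 * y) % (x - -3)) == (-y)) is true, then x=-6, then u=1, then (j=3), then u=1, then (j=4), then u=1, then returns 0; revised runs t=0, then (((7 * y) % (x - -3)) == (-y)) is true, then x=-6, then u=1, then (j=3), then u=1, then (j=4), then u=1, then returns 0; both end at 0.
Checked all 72 inputs in the declared domain: the outputs agree on every one.
verdict: equivalent


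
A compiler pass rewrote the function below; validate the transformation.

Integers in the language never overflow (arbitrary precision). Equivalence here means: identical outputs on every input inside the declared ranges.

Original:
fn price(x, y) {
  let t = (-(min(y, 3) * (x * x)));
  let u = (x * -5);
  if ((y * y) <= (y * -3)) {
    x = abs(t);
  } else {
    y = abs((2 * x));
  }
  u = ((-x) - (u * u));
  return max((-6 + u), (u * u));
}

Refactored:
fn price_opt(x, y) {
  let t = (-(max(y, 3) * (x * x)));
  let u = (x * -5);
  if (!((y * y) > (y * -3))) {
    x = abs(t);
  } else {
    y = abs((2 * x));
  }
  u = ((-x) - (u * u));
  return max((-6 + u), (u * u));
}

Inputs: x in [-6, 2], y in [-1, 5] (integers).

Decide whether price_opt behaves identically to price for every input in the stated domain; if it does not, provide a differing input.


The rewrite breaks on x=-6, y=-1, where the results are 876096 and 1016064.
price: t=36, then u=30, then ((y * y) <= (y * -3)) is true, then x=36, then u=-936, then returns 876096
price_opt: t=-108, then u=30, then (!((y * y) > (y * -3))) is true, then x=108, then u=-1008, then returns 1016064
verdict: not equivalent; witness: x=-6, y=-1


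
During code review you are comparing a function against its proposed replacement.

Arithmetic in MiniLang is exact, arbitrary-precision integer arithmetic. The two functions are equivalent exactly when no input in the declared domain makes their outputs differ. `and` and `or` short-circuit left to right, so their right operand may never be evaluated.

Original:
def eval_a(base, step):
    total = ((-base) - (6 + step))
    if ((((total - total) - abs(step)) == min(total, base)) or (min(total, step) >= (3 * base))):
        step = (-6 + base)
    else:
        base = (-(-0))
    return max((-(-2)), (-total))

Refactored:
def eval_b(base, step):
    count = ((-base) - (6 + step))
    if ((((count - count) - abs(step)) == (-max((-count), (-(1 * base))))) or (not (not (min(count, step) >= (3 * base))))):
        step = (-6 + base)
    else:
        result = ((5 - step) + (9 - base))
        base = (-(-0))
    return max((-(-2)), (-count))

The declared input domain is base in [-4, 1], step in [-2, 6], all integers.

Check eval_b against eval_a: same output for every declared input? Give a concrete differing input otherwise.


Changes here: local variable names differ; arithmetic usage differs; statement counts differ; constant usage differs; min/max/abs usage differs; boolean connective usage differs; the full 54-point sweep finds no disagreement.
verdict: equivalent


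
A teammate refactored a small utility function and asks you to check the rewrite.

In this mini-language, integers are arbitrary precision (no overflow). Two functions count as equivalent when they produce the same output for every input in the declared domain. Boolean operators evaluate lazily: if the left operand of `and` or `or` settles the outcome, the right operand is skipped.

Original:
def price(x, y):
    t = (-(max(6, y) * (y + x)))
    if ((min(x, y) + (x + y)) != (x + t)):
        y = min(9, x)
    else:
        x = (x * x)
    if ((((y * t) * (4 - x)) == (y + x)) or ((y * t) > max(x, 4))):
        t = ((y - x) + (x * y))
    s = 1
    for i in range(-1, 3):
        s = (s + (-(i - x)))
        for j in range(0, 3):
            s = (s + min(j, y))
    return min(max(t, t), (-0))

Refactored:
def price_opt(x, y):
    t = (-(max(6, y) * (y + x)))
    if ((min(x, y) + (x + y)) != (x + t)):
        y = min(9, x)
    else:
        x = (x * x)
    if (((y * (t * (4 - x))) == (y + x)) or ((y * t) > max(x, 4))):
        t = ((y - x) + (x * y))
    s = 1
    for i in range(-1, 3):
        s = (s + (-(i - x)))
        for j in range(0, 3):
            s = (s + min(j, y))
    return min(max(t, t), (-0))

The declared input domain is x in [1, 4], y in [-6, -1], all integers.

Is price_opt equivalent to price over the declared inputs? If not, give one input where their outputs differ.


Although same computation, different form, 24/24 inputs agree.
verdict: equivalent


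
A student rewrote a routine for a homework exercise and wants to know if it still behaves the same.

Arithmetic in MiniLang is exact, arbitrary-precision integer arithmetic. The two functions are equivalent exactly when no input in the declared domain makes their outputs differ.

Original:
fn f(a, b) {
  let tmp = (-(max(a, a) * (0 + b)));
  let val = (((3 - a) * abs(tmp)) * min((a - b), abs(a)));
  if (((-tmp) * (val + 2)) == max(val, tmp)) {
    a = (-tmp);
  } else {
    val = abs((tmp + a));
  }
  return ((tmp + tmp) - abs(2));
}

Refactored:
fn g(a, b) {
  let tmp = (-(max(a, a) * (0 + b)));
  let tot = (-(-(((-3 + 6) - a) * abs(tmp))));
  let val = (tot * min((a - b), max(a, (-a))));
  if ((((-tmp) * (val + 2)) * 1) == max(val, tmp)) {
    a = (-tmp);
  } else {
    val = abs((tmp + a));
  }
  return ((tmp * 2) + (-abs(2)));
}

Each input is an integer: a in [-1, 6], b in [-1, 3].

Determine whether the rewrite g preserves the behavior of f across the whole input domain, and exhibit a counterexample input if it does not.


Reading the diff, among the changes: constant usage differs; and statement counts differ; and local variable names differ; and arithmetic usage differs; and min/max/abs usage differs.
One worked example (a=4, b=1) — f: tmp = -4; val = -12; (((-tmp) * (val + 2)) == max(val, tmp)) -> false; val = 0; return -10; g: tmp = -4; tot = -4; val = -12; ((((-tmp) * (val + 2)) * 1) == max(val, tmp)) -> false; val = 0; return -10; agreement on -10.
Sweeping the whole domain (40 inputs) finds no disagreement.
verdict: equivalent


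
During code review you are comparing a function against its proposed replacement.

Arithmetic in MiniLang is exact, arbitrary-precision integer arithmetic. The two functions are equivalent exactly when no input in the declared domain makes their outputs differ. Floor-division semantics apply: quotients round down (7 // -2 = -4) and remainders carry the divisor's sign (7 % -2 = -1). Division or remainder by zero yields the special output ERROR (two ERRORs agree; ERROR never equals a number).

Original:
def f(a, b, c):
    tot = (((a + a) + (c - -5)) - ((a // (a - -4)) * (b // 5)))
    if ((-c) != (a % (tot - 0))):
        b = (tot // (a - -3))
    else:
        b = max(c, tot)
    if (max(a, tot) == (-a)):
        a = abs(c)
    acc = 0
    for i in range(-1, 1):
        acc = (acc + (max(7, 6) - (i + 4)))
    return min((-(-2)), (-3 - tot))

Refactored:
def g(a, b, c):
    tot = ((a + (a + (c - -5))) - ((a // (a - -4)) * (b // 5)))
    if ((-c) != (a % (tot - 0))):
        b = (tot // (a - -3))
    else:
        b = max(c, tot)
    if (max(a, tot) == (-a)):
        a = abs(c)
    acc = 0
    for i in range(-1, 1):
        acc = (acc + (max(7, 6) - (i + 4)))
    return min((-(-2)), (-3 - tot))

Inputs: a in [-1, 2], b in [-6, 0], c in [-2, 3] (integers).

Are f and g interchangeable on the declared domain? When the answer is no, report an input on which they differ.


The two are interchangeable: same computation, different form, and every declared input agrees.
One worked example (a=1, b=-3, c=2) — f: tot becomes 9; next ((-c) != (a % (tot - 0))) evaluates to true; next b becomes 2; next (max(a, tot) == (-a)) evaluates to false; next acc becomes 0; next at i=-1:; next acc becomes 4; next at i=0:; next acc becomes 7; next final value -12; g: tot becomes 9; next ((-c) != (a % (tot - 0))) evaluates to true; next b becomes 2; next (max(a, tot) == (-a)) evaluates to false; next acc becomes 0; next at i=-1:; next acc becomes 4; next at i=0:; next acc becomes 7; next final value -12; agreement on -12.
Checked all 168 inputs in the declared domain: the outputs agree on every one.
verdict: equivalent


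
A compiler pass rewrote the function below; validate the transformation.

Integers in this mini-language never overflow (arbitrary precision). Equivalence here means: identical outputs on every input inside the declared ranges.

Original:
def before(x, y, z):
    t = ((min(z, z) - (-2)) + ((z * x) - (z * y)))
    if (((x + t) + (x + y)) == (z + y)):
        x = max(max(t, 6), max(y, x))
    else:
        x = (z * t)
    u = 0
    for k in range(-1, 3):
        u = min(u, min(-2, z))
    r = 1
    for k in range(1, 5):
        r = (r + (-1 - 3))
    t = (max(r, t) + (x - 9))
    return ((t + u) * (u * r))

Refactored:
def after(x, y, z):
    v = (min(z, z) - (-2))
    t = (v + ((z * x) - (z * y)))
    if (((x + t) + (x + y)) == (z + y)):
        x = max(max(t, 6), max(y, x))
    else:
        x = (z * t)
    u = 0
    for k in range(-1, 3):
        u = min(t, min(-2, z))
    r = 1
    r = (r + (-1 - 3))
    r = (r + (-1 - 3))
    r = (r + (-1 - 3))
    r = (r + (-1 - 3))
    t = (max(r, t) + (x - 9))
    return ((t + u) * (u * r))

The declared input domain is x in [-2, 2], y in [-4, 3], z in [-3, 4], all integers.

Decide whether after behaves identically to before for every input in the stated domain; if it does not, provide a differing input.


The rewrite breaks on x=-2, y=-4, z=-3, where the results are 90 and -210.
before: t=-7, then (((x + t) + (x + y)) == (z + y)) is false, then x=21, then u=0, then (k=-1), then u=-3, then (k=0), then u=-3, then (k=1), then u=-3, then (k=2), then u=-3, then r=1, then (k=1), then r=-3, then (k=2), then r=-7, then (k=3), then r=-11, then (k=4), then r=-15, then t=5, then returns 90
after: v=-1, then t=-7, then (((x + t) + (x + y)) == (z + y)) is false, then x=21, then u=0, then (k=-1), then u=-7, then (k=0), then u=-7, then (k=1), then u=-7, then (k=2), then u=-7, then r=1, then r=-3, then r=-7, then r=-11, then r=-15, then t=5, then returns -210
verdict: not equivalent; witness: x=-2, y=-4, z=-3


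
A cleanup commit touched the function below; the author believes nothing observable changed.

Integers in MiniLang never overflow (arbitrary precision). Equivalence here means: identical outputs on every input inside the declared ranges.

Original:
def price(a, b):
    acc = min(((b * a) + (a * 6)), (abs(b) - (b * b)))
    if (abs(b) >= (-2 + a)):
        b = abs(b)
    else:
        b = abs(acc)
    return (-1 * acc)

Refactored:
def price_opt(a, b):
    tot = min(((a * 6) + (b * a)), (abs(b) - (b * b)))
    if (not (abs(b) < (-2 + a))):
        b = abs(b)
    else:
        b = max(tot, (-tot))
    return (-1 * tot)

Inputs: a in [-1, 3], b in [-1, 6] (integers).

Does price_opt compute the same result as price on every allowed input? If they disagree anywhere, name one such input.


Equivalent — the differences include comparison usage differs; also boolean connective usage differs; also local variable names differ; also min/max/abs usage differs, yet no declared input distinguishes the two.
One worked example (a=0, b=4) — price: acc = -12; (abs(b) >= (-2 + a)) -> true; b = 4; return 12; price_opt: tot = -12; (not (abs(b) < (-2 + a))) -> true; b = 4; return 12; agreement on 12.
Checked all 40 inputs in the declared domain: the outputs agree on every one.
verdict: equivalent


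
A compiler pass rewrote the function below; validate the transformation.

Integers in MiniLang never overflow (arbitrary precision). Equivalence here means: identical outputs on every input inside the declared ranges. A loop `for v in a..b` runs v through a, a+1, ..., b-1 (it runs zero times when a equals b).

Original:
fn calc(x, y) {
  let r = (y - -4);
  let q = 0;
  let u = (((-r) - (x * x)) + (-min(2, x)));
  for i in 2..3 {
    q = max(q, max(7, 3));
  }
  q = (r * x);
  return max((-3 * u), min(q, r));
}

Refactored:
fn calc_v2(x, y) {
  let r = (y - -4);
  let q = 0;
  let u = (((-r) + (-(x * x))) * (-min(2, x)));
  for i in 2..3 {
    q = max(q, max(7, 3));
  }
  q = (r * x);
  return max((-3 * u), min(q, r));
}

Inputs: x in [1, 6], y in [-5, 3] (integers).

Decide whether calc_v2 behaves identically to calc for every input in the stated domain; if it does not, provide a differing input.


Run the pair on x=1, y=-5.
calc: r = -1; q = 0; u = -1; [i=2]; q = 7; q = -1; return 3
calc_v2: r = -1; q = 0; u = 0; [i=2]; q = 7; q = -1; return 0
3 != 0, so the rewrite changes behavior.
verdict: not equivalent; witness: x=1, y=-5


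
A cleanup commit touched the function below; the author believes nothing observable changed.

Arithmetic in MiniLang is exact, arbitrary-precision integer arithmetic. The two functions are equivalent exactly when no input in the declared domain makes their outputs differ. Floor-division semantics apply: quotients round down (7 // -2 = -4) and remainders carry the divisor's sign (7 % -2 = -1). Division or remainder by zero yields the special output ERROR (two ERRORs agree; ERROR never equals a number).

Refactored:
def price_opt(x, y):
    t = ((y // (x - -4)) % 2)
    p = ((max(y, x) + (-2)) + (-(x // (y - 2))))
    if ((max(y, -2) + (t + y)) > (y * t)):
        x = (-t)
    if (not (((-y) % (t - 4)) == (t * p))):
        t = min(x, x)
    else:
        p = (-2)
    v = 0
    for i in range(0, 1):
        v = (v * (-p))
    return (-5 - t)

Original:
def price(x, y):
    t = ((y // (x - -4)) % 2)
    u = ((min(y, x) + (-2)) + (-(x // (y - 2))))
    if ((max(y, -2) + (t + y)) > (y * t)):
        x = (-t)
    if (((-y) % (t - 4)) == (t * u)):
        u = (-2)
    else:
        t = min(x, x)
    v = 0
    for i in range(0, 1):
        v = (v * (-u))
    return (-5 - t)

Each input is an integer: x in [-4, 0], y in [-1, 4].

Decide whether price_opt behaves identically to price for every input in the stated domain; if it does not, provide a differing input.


Try x=0, y=-1.
price: t = 1; u = -3; ((max(y, -2) + (t + y)) > (y * t)) -> false; (((-y) % (t - 4)) == (t * u)) -> false; t = 0; v = 0; [i=0]; v = 0; return -5
price_opt: t = 1; p = -2; ((max(y, -2) + (t + y)) > (y * t)) -> false; (not (((-y) % (t - 4)) == (t * p))) -> false; p = -2; v = 0; [i=0]; v = 0; return -6
-5 against -6: the behavior changed.
verdict: not equivalent; witness: x=0, y=-1


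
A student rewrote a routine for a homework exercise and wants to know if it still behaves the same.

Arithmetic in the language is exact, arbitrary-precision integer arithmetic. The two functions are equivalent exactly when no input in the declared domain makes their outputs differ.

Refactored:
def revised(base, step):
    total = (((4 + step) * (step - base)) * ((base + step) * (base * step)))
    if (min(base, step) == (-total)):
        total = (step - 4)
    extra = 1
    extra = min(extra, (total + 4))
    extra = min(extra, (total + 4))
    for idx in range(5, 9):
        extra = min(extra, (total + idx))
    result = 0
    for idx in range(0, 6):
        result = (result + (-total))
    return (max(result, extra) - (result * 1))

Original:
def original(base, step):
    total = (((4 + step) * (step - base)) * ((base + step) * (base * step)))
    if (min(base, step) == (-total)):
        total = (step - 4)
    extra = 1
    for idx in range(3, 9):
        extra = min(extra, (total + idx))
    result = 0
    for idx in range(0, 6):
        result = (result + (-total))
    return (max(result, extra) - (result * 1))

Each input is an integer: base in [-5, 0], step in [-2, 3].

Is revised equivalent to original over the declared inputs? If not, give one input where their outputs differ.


There is a behavioral-looking edit here, yet the outcome never shifts on this domain.
Spot check at base=-2, step=3 — original: total = -210; (min(base, step) == (-total)) -> false; extra = 1; [idx=3]; extra = -207; [idx=4]; extra = -207; [idx=5]; extra = -207; [idx=6]; extra = -207; [idx=7]; extra = -207; [idx=8]; extra = -207; result = 0; [idx=0]; result = 210; [idx=1]; result = 420; [idx=2]; result = 630; [idx=3]; result = 840; [idx=4]; result = 1050; [idx=5]; result = 1260; return 0. revised: total = -210; (min(base, step) == (-total)) -> false; extra = 1; extra = -206; extra = -206; [idx=5]; extra = -206; [idx=6]; extra = -206; [idx=7]; extra = -206; [idx=8]; extra = -206; result = 0; [idx=0]; result = 210; [idx=1]; result = 420; [idx=2]; result = 630; [idx=3]; result = 840; [idx=4]; result = 1050; [idx=5]; result = 1260; return 0. Both give 0.
Sweeping the whole domain (36 inputs) finds no disagreement.
verdict: equivalent


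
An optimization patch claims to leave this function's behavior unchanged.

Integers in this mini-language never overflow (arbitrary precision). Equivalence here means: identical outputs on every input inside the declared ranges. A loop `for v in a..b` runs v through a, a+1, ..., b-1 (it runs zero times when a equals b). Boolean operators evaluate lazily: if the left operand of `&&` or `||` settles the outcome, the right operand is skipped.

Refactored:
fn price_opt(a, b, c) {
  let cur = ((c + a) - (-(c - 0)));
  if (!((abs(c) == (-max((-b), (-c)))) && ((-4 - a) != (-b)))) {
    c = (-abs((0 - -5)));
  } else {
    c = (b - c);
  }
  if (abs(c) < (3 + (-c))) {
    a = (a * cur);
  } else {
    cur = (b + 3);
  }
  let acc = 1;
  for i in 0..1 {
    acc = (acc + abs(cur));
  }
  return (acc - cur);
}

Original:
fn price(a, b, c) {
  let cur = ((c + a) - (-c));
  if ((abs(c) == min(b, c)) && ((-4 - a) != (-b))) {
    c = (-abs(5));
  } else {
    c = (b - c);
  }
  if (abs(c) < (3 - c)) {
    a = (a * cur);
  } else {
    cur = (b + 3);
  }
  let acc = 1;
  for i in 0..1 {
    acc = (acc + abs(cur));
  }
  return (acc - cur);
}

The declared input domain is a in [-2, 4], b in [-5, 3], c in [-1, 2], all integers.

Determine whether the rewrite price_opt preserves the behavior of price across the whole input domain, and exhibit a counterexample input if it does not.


The rewrite breaks on a=-2, b=1, c=-1, where the results are 1 and 9.
price: cur := -4 | ((abs(c) == min(b, c)) && ((-4 - a) != (-b))): false | c := 2 | (abs(c) < (3 - c)): false | cur := 4 | acc := 1 | iter i=0: | acc := 5 | result 1
price_opt: cur := -4 | (!((abs(c) == (-max((-b), (-c)))) && ((-4 - a) != (-b)))): true | c := -5 | (abs(c) < (3 + (-c))): true | a := 8 | acc := 1 | iter i=0: | acc := 5 | result 9
verdict: not equivalent; witness: a=-2, b=1, c=-1


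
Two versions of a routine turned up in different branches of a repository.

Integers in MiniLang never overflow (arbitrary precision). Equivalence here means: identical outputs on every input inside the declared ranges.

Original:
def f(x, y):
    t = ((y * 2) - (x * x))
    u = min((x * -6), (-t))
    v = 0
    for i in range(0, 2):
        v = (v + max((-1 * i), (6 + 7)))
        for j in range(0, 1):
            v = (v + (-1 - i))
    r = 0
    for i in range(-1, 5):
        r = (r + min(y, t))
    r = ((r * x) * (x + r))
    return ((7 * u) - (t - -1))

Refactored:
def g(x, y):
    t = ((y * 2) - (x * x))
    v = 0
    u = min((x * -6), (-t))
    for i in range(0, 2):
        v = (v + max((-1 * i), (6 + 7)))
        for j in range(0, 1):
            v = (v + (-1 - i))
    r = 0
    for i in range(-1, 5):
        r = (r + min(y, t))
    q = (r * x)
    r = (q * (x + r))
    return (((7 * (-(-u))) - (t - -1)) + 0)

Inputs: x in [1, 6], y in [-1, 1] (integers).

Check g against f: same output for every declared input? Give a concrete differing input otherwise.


Differences: statement counts differ, constant usage differs, local variable names differ, arithmetic usage differs — yet all 18 inputs agree.
verdict: equivalent


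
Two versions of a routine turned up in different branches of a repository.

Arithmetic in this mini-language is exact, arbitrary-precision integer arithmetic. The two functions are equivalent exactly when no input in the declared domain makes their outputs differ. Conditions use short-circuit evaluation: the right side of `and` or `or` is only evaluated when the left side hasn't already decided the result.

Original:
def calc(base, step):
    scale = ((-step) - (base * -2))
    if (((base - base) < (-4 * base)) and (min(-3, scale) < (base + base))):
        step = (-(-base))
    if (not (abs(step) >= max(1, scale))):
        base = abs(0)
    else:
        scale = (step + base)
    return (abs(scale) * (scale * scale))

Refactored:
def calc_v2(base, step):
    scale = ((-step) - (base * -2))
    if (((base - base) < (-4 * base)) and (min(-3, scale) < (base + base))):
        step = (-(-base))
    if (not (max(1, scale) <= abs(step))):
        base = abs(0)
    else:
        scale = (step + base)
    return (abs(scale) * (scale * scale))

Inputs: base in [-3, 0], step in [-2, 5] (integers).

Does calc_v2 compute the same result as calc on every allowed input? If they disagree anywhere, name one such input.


Reading the diff, among the changes: comparison usage differs.
One worked example (base=-2, step=4) — calc: scale=-8, then (((base - base) < (-4 * base)) and (min(-3, scale) < (base + base))) is true, then step=-2, then (not (abs(step) >= max(1, scale))) is false, then scale=-4, then returns 64; calc_v2: scale=-8, then (((base - base) < (-4 * base)) and (min(-3, scale) < (base + base))) is true, then step=-2, then (not (max(1, scale) <= abs(step))) is false, then scale=-4, then returns 64; agreement on 64.
Across all 32 domain points the two functions coincide.
verdict: equivalent


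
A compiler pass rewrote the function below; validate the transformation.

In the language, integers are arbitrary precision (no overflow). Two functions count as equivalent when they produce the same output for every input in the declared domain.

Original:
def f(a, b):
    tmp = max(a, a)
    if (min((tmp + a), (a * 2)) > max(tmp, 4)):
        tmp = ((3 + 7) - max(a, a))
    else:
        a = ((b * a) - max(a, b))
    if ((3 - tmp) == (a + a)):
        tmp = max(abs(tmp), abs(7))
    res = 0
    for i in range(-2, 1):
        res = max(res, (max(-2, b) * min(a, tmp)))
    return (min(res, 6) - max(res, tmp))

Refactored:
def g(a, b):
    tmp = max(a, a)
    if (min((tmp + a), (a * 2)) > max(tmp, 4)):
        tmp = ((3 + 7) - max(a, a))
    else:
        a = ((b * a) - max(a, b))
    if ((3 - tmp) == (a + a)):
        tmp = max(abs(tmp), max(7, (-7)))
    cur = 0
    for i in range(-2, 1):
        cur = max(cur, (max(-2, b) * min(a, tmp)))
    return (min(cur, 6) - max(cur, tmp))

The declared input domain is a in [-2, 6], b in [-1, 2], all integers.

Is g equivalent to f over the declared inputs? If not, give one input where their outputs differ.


Equivalent — the differences include min/max/abs usage differs, and local variable names differ, and constant usage differs, yet no declared input distinguishes the two.
Tracing a=1, b=2: f: tmp := 1 | (min((tmp + a), (a * 2)) > max(tmp, 4)): false | a := 0 | ((3 - tmp) == (a + a)): false | res := 0 | iter i=-2: | res := 0 | iter i=-1: | res := 0 | iter i=0: | res := 0 | result -1 | g: tmp := 1 | (min((tmp + a), (a * 2)) > max(tmp, 4)): false | a := 0 | ((3 - tmp) == (a + a)): false | cur := 0 | iter i=-2: | cur := 0 | iter i=-1: | cur := 0 | iter i=0: | cur := 0 | result -1 — matching result -1.
Checked all 36 inputs in the declared domain: the outputs agree on every one.
verdict: equivalent


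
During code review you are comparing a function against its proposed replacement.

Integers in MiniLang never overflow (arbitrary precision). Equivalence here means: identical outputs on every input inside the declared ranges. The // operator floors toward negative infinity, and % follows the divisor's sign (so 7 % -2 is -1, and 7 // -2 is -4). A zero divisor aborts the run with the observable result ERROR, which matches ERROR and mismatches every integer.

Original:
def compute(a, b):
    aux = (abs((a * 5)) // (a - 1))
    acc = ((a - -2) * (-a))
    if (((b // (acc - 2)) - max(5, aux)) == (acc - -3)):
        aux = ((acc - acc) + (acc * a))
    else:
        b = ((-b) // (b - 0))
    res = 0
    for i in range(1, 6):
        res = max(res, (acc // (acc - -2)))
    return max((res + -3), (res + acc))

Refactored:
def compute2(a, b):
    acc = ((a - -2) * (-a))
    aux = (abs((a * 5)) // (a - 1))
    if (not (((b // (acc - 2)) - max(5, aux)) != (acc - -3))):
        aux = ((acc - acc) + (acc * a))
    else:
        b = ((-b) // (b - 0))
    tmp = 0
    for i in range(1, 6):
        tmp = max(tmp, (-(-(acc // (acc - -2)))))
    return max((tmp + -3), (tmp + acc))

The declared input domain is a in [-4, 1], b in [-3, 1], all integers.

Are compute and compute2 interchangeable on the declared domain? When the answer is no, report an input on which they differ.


Equivalent — the differences include comparison usage differs; local variable names differ; boolean connective usage differs, yet no declared input distinguishes the two.
One worked example (a=-2, b=-3) — compute: aux becomes -4; next acc becomes 0; next (((b // (acc - 2)) - max(5, aux)) == (acc - -3)) evaluates to false; next b becomes -1; next res becomes 0; next at i=1:; next res becomes 0; next at i=2:; next res becomes 0; next at i=3:; next res becomes 0; next at i=4:; next res becomes 0; next at i=5:; next res becomes 0; next final value 0; compute2: acc becomes 0; next aux becomes -4; next (not (((b // (acc - 2)) - max(5, aux)) != (acc - -3))) evaluates to false; next b becomes -1; next tmp becomes 0; next at i=1:; next tmp becomes 0; next at i=2:; next tmp becomes 0; next at i=3:; next tmp becomes 0; next at i=4:; next tmp becomes 0; next at i=5:; next tmp becomes 0; next final value 0; agreement on 0.
Sweeping the whole domain (30 inputs) finds no disagreement.
verdict: equivalent


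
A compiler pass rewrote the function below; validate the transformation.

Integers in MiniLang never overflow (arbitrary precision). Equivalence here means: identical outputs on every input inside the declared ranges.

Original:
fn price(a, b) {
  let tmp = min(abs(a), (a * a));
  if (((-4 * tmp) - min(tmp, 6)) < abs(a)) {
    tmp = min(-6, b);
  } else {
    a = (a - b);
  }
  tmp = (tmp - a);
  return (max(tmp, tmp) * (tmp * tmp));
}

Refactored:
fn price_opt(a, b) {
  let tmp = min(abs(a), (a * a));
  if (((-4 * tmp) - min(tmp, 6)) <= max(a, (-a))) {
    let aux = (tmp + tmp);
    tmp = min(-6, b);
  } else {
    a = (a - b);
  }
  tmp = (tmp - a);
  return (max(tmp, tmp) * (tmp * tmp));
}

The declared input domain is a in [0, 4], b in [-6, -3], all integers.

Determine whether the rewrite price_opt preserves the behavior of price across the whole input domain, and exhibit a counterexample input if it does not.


The rewrite breaks on a=0, b=-5, where the results are -125 and -216.
price: tmp becomes 0; next (((-4 * tmp) - min(tmp, 6)) < abs(a)) evaluates to false; next a becomes 5; next tmp becomes -5; next final value -125
price_opt: tmp becomes 0; next (((-4 * tmp) - min(tmp, 6)) <= max(a, (-a))) evaluates to true; next aux becomes 0; next tmp becomes -6; next tmp becomes -6; next final value -216
verdict: not equivalent; witness: a=0, b=-5


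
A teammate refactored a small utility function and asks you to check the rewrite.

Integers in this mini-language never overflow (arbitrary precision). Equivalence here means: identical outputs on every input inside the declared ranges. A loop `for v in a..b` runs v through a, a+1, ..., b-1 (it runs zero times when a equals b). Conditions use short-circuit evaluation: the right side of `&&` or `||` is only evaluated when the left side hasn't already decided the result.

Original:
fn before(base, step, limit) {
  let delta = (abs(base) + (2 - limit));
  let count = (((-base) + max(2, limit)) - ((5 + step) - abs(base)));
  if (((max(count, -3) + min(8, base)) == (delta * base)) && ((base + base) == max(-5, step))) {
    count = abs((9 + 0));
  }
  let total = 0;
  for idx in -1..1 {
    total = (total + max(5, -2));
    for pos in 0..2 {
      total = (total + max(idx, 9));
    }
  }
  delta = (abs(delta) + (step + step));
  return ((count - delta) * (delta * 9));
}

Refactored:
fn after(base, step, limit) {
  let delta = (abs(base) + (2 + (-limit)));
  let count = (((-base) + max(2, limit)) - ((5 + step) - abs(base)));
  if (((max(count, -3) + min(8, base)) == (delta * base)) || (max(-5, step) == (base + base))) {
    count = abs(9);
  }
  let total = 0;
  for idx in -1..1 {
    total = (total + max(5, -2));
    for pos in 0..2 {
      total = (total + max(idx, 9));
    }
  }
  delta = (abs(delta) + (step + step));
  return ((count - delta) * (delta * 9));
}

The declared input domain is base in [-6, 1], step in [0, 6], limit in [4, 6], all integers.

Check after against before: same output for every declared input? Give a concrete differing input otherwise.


On input base=-4, step=5, limit=6, before returns -540 while after returns -90.
verdict: not equivalent; witness: base=-4, step=5, limit=6


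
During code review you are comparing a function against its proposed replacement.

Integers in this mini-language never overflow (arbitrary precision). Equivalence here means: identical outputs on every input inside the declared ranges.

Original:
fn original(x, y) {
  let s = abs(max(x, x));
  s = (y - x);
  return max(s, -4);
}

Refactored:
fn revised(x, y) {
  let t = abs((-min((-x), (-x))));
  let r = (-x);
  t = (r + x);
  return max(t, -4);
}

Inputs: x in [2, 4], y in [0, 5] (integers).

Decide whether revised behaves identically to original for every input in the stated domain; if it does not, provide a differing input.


These are not equivalent — on x=2, y=0 the outputs split (-2 vs 0).
original: s := 2 | s := -2 | result -2
revised: t := 2 | r := -2 | t := 0 | result 0
verdict: not equivalent; witness: x=2, y=0


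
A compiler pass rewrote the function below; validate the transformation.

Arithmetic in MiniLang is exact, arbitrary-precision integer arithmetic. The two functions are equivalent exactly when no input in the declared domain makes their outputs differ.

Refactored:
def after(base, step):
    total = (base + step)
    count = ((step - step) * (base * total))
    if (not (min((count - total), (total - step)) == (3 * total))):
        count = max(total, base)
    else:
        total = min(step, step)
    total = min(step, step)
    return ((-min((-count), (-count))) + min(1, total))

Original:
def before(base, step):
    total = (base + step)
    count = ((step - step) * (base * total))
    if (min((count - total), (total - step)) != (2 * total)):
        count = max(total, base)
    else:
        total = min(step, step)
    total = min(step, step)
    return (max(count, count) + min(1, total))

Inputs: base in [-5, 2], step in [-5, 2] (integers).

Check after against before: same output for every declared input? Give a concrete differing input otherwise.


Try base=-4, step=2.
before: total becomes -2; next count becomes 0; next (min((count - total), (total - step)) != (2 * total)) evaluates to false; next total becomes 2; next total becomes 2; next final value 1
after: total becomes -2; next count becomes 0; next (not (min((count - total), (total - step)) == (3 * total))) evaluates to true; next count becomes -2; next total becomes 2; next final value -1
1 != -1, so the rewrite changes behavior.
verdict: not equivalent; witness: base=-4, step=2


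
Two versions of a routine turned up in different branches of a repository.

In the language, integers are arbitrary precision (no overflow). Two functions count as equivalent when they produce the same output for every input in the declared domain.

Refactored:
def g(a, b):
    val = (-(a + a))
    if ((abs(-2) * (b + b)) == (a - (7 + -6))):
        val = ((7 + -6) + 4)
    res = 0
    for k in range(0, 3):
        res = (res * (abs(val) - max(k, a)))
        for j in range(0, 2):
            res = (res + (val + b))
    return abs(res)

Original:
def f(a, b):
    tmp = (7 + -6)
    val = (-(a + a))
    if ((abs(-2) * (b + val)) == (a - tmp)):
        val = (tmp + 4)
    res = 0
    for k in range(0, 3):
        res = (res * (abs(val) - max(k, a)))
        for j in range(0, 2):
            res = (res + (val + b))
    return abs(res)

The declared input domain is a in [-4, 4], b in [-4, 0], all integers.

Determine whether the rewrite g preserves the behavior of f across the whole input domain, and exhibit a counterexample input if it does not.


On input a=-3, b=-1, f returns 250 while g returns 128.
verdict: not equivalent; witness: a=-3, b=-1


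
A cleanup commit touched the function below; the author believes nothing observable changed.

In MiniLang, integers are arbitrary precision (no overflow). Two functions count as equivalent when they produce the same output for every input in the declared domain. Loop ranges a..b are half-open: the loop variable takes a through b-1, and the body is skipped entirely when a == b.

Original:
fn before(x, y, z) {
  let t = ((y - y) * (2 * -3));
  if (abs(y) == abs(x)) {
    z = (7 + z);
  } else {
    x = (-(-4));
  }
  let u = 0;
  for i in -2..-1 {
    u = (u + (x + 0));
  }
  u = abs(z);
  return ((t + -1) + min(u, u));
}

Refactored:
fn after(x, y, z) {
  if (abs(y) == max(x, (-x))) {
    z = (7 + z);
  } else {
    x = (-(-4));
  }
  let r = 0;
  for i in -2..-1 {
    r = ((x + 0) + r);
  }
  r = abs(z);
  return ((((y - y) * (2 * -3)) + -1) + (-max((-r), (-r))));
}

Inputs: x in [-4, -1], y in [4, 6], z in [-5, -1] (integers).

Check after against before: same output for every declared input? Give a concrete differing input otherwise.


Reading the diff, among the changes: local variable names differ; also statement counts differ; also min/max/abs usage differs.
One worked example (x=-3, y=6, z=-1) — before: t=0, then (abs(y) == abs(x)) is false, then x=4, then u=0, then (i=-2), then u=4, then u=1, then returns 0; after: (abs(y) == max(x, (-x))) is false, then x=4, then r=0, then (i=-2), then r=4, then r=1, then returns 0; agreement on 0.
An exhaustive pass over the 60 declared inputs shows identical outputs.
verdict: equivalent
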